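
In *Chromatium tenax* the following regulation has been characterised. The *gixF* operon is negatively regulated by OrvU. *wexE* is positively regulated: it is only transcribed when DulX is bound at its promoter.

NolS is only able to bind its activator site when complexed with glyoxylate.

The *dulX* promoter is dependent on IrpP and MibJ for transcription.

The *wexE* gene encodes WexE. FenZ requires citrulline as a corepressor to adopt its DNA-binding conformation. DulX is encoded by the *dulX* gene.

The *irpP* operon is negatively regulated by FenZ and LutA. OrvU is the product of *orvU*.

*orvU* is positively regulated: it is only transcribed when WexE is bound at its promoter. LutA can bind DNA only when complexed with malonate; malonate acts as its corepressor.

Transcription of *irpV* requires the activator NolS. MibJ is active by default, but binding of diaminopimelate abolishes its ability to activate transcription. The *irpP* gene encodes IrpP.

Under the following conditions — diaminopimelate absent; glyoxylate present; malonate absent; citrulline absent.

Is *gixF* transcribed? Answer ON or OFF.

Citrulline is absent, so FenZ is inactive.
Malonate is absent, so LutA is inactive.
With no repressor bound, *irpP* is transcribed.
So IrpP is produced and active.
Diaminopimelate is absent, so MibJ is active.
No repressor is bound and IrpP and MibJ are active, so *dulX* is transcribed.
So DulX is produced and active.
No repressor is bound and DulX is active, so *wexE* is transcribed.
So WexE is produced and active.
No repressor is bound and WexE is active, so *orvU* is transcribed.
So OrvU is produced and active.
With repressor OrvU bound, *gixF* is not transcribed.

OFF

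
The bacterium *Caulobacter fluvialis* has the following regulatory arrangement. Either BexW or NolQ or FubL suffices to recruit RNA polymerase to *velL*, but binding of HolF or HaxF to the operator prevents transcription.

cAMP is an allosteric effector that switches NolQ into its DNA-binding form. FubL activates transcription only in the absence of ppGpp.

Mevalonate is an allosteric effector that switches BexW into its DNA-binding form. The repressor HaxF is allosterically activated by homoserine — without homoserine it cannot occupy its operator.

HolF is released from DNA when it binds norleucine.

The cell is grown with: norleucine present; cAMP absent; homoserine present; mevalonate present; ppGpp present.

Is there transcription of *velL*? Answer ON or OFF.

Mevalonate is present, so BexW is active.
Norleucine is present, so HolF is inactive.
cAMP is absent, so NolQ is inactive.
Homoserine is present, so HaxF is active.
ppGpp is present, so FubL is inactive.
With repressor HaxF bound, *velL* is not transcribed.

OFF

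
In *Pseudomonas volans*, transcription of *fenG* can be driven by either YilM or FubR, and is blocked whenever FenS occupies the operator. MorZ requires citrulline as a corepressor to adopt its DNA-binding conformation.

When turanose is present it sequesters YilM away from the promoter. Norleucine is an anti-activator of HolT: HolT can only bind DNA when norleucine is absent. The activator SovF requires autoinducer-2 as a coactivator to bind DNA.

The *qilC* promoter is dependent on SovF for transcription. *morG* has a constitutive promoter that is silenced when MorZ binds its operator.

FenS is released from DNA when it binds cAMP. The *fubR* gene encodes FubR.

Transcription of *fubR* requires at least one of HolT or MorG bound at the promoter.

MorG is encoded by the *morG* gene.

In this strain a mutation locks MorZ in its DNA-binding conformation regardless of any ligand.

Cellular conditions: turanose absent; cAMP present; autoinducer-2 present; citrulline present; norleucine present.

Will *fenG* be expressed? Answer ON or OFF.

cAMP is present, so FenS is inactive.
Turanose is absent, so YilM is active.
Norleucine is present, so HolT is inactive.
MorZ is constitutively active in this strain.
With repressor MorZ bound, *morG* is not transcribed.
So MorG is not produced.
No activator is available at the *fubR* promoter, so *fubR* is not transcribed.
So FubR is not produced.
Activator YilM is present, so *fenG* is transcribed.

ON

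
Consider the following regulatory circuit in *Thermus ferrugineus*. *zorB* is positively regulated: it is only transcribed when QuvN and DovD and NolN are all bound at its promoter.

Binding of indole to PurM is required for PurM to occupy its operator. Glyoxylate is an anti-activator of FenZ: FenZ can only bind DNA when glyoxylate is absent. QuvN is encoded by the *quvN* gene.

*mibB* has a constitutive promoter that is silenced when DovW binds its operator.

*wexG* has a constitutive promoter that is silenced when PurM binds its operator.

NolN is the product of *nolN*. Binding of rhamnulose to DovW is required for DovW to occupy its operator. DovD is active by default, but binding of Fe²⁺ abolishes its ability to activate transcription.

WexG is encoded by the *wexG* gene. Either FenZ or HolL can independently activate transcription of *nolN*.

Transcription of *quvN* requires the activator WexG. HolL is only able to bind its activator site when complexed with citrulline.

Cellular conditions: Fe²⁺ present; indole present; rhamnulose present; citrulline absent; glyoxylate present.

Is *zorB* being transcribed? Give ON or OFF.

Indole is present, so PurM is active.
With repressor PurM bound, *wexG* is not transcribed.
So WexG is not produced.
Required activator WexG is absent, so *quvN* is not transcribed.
So QuvN is not produced.
Fe²⁺ is present, so DovD is inactive.
Glyoxylate is present, so FenZ is inactive.
Citrulline is absent, so HolL is inactive.
No activator is available at the *nolN* promoter, so *nolN* is not transcribed.
So NolN is not produced.
Required activator QuvN is absent, so *zorB* is not transcribed.

OFF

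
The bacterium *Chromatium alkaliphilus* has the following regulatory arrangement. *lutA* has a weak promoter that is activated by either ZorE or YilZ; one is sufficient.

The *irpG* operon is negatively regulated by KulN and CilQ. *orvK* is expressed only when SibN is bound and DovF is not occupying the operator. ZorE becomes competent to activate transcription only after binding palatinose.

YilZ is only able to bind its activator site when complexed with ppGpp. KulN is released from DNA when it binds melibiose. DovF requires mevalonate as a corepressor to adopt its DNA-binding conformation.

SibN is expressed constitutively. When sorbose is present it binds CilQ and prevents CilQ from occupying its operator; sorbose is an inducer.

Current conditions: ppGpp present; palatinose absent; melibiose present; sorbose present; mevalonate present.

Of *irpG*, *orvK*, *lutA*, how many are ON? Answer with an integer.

2

Melibiose is present, so KulN is inactive.
Sorbose is present, so CilQ is inactive.
With no repressor bound, *irpG* is transcribed.
→ *irpG* is ON.
SibN is produced constitutively and is active.
Mevalonate is present, so DovF is active.
With repressor DovF bound, *orvK* is not transcribed.
→ *orvK* is OFF.
Palatinose is absent, so ZorE is inactive.
ppGpp is present, so YilZ is active.
Activator YilZ is present, so *lutA* is transcribed.
→ *lutA* is ON.
2 of the 3 genes are transcribed.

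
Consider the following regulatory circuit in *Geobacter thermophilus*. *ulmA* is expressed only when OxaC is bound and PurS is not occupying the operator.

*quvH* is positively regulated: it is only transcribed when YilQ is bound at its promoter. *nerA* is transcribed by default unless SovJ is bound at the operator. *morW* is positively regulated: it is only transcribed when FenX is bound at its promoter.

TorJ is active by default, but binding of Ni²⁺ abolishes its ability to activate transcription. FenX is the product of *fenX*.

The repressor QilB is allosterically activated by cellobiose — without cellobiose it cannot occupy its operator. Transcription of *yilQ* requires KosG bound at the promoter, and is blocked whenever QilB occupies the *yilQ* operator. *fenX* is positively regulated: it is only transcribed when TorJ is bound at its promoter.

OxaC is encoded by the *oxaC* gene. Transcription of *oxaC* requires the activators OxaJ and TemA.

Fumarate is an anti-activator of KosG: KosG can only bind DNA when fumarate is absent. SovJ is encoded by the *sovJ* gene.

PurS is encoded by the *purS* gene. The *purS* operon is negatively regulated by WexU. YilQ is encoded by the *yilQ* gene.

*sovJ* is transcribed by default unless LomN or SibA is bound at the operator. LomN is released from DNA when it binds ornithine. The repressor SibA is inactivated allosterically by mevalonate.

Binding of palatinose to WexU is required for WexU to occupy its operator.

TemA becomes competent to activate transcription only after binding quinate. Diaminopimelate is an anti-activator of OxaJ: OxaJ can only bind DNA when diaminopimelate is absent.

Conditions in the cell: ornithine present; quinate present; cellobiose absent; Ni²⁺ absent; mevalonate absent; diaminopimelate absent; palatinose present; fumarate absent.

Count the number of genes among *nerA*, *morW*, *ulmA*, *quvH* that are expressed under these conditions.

Ornithine is present, so LomN is inactive.
Mevalonate is absent, so SibA is active.
With repressor SibA bound, *sovJ* is not transcribed.
So SovJ is not produced.
With no repressor bound, *nerA* is transcribed.
→ *nerA* is ON.
Ni²⁺ is absent, so TorJ is active.
No repressor is bound and TorJ is active, so *fenX* is transcribed.
So FenX is produced and active.
No repressor is bound and FenX is active, so *morW* is transcribed.
→ *morW* is ON.
Diaminopimelate is absent, so OxaJ is active.
Quinate is present, so TemA is active.
No repressor is bound and OxaJ and TemA are active, so *oxaC* is transcribed.
So OxaC is produced and active.
Palatinose is present, so WexU is active.
With repressor WexU bound, *purS* is not transcribed.
So PurS is not produced.
No repressor is bound and OxaC is active, so *ulmA* is transcribed.
→ *ulmA* is ON.
Fumarate is absent, so KosG is active.
Cellobiose is absent, so QilB is inactive.
No repressor is bound and KosG is active, so *yilQ* is transcribed.
So YilQ is produced and active.
No repressor is bound and YilQ is active, so *quvH* is transcribed.
→ *quvH* is ON.
4 of the 4 genes are transcribed.

4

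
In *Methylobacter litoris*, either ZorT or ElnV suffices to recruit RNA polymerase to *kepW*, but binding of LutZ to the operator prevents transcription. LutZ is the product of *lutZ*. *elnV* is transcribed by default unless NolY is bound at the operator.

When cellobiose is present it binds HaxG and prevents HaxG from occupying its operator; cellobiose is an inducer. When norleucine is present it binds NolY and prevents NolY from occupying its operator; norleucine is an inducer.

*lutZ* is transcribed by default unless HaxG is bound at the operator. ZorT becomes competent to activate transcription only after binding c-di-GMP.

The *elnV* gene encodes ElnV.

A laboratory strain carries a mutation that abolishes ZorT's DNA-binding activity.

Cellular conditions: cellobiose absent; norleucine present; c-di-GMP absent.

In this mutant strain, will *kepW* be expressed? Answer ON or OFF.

ON

Cellobiose is absent, so HaxG is active.
With repressor HaxG bound, *lutZ* is not transcribed.
So LutZ is not produced.
ZorT is non-functional in this strain, so it has no effect.
Norleucine is present, so NolY is inactive.
With no repressor bound, *elnV* is transcribed.
So ElnV is produced and active.
Activator ElnV is present, so *kepW* is transcribed.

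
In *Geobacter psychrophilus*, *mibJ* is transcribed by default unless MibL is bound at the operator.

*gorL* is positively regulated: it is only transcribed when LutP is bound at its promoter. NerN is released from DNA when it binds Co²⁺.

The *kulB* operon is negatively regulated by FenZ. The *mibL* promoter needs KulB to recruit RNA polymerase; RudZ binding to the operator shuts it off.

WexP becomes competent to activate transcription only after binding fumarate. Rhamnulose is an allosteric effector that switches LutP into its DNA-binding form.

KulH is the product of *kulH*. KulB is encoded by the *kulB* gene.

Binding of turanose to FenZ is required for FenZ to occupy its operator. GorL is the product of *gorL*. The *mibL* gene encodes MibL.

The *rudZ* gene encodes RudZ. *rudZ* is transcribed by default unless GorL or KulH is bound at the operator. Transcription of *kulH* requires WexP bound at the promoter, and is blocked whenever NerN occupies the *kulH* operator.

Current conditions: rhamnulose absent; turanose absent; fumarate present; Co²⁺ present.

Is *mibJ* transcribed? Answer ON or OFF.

Rhamnulose is absent, so LutP is inactive.
Required activator LutP is absent, so *gorL* is not transcribed.
So GorL is not produced.
Co²⁺ is present, so NerN is inactive.
Fumarate is present, so WexP is active.
No repressor is bound and WexP is active, so *kulH* is transcribed.
So KulH is produced and active.
With repressor KulH bound, *rudZ* is not transcribed.
So RudZ is not produced.
Turanose is absent, so FenZ is inactive.
With no repressor bound, *kulB* is transcribed.
So KulB is produced and active.
No repressor is bound and KulB is active, so *mibL* is transcribed.
So MibL is produced and active.
With repressor MibL bound, *mibJ* is not transcribed.

OFF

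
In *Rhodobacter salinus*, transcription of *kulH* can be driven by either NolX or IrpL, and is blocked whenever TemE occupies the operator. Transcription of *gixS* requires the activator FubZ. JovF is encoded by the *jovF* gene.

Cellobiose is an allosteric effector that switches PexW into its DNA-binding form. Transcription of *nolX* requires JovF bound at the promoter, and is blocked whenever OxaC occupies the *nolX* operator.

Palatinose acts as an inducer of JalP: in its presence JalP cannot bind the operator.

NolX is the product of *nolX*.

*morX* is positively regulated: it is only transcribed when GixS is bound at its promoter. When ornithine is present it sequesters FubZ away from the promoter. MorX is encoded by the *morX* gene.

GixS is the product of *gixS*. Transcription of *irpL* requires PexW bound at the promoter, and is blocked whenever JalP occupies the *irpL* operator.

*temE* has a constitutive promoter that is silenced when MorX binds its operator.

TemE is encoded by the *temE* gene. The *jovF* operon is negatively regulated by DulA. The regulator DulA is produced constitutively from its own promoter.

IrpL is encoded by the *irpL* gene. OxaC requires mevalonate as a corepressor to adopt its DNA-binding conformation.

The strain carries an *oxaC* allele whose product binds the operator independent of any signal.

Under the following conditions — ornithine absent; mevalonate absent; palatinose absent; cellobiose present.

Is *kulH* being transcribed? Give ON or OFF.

OFF

OxaC is constitutively active in this strain.
DulA is produced constitutively and is active.
With repressor DulA bound, *jovF* is not transcribed.
So JovF is not produced.
With repressor OxaC bound, *nolX* is not transcribed.
So NolX is not produced.
Ornithine is absent, so FubZ is active.
No repressor is bound and FubZ is active, so *gixS* is transcribed.
So GixS is produced and active.
No repressor is bound and GixS is active, so *morX* is transcribed.
So MorX is produced and active.
With repressor MorX bound, *temE* is not transcribed.
So TemE is not produced.
Cellobiose is present, so PexW is active.
Palatinose is absent, so JalP is active.
With repressor JalP bound, *irpL* is not transcribed.
So IrpL is not produced.
No activator is available at the *kulH* promoter, so *kulH* is not transcribed.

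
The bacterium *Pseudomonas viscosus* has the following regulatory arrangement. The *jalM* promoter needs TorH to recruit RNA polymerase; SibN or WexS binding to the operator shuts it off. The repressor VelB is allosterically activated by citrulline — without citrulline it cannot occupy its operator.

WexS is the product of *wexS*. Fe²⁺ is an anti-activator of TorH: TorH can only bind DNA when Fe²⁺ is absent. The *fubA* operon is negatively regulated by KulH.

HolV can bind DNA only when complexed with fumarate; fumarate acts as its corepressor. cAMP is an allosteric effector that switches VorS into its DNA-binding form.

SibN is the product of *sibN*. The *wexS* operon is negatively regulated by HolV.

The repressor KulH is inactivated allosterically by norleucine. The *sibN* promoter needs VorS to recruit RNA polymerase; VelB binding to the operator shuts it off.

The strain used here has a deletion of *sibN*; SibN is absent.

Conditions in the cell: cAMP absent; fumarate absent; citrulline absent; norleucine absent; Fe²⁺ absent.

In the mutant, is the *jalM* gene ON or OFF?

SibN is non-functional in this strain, so it has no effect.
Fe²⁺ is absent, so TorH is active.
Fumarate is absent, so HolV is inactive.
With no repressor bound, *wexS* is transcribed.
So WexS is produced and active.
With repressor WexS bound, *jalM* is not transcribed.

OFF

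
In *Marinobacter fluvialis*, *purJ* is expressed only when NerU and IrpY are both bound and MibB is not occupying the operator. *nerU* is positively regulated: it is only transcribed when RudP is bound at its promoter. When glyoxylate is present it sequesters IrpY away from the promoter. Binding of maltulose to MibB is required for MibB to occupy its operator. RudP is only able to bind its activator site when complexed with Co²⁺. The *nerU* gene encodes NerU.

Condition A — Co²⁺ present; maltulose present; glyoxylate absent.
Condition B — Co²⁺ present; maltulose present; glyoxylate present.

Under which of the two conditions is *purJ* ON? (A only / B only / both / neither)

Condition A:
Co²⁺ is present, so RudP is active.
No repressor is bound and RudP is active, so *nerU* is transcribed.
So NerU is produced and active.
Maltulose is present, so MibB is active.
Glyoxylate is absent, so IrpY is active.
With repressor MibB bound, *purJ* is not transcribed.
→ *purJ* is OFF in A.
Condition B:
Co²⁺ is present, so RudP is active.
No repressor is bound and RudP is active, so *nerU* is transcribed.
So NerU is produced and active.
Maltulose is present, so MibB is active.
Glyoxylate is present, so IrpY is inactive.
With repressor MibB bound, *purJ* is not transcribed.
→ *purJ* is OFF in B.

neither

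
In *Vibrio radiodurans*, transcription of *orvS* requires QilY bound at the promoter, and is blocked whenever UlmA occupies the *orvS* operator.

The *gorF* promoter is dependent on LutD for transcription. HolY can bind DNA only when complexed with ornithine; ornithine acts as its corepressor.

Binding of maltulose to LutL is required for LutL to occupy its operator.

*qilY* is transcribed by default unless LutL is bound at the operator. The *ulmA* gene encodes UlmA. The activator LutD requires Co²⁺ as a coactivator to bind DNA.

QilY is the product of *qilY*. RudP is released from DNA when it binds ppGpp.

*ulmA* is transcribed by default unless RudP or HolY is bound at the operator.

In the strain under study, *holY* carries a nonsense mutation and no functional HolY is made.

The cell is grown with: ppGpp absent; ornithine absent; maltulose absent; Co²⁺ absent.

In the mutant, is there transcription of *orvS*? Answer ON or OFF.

ON

ppGpp is absent, so RudP is active.
HolY is non-functional in this strain, so it has no effect.
With repressor RudP bound, *ulmA* is not transcribed.
So UlmA is not produced.
Maltulose is absent, so LutL is inactive.
With no repressor bound, *qilY* is transcribed.
So QilY is produced and active.
No repressor is bound and QilY is active, so *orvS* is transcribed.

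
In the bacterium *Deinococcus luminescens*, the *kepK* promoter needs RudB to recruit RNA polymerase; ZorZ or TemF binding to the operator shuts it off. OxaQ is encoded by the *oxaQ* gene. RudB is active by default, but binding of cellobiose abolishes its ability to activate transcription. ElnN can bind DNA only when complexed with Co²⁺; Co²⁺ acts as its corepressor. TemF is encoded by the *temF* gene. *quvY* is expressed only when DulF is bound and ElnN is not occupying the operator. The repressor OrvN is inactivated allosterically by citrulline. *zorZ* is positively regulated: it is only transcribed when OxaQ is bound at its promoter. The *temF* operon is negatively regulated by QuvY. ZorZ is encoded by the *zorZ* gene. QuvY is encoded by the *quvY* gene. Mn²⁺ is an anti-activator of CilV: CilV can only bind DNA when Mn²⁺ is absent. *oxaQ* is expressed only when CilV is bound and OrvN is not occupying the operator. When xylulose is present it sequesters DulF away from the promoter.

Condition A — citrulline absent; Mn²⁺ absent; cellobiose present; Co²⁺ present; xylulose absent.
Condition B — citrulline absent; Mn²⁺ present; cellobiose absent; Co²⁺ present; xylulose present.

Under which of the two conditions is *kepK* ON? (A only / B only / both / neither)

Condition A:
Citrulline is absent, so OrvN is active.
Mn²⁺ is absent, so CilV is active.
With repressor OrvN bound, *oxaQ* is not transcribed.
So OxaQ is not produced.
Required activator OxaQ is absent, so *zorZ* is not transcribed.
So ZorZ is not produced.
Cellobiose is present, so RudB is inactive.
Co²⁺ is present, so ElnN is active.
Xylulose is absent, so DulF is active.
With repressor ElnN bound, *quvY* is not transcribed.
So QuvY is not produced.
With no repressor bound, *temF* is transcribed.
So TemF is produced and active.
With repressor TemF bound, *kepK* is not transcribed.
→ *kepK* is OFF in A.
Condition B:
Citrulline is absent, so OrvN is active.
Mn²⁺ is present, so CilV is inactive.
With repressor OrvN bound, *oxaQ* is not transcribed.
So OxaQ is not produced.
Required activator OxaQ is absent, so *zorZ* is not transcribed.
So ZorZ is not produced.
Cellobiose is absent, so RudB is active.
Co²⁺ is present, so ElnN is active.
Xylulose is present, so DulF is inactive.
With repressor ElnN bound, *quvY* is not transcribed.
So QuvY is not produced.
With no repressor bound, *temF* is transcribed.
So TemF is produced and active.
With repressor TemF bound, *kepK* is not transcribed.
→ *kepK* is OFF in B.

neither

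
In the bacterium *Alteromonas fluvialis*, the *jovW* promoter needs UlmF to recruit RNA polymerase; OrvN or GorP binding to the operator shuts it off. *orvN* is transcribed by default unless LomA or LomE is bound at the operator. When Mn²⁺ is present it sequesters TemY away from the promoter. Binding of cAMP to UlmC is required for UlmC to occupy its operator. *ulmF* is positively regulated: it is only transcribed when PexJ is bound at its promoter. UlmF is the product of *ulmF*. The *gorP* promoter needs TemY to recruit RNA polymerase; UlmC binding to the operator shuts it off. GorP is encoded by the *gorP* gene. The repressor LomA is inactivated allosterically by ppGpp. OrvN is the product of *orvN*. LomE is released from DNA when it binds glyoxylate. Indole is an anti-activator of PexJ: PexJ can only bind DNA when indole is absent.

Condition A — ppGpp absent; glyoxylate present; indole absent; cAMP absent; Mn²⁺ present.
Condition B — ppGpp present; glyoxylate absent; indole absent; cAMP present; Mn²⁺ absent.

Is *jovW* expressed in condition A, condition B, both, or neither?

both

Condition A:
ppGpp is absent, so LomA is active.
Glyoxylate is present, so LomE is inactive.
With repressor LomA bound, *orvN* is not transcribed.
So OrvN is not produced.
Indole is absent, so PexJ is active.
No repressor is bound and PexJ is active, so *ulmF* is transcribed.
So UlmF is produced and active.
cAMP is absent, so UlmC is inactive.
Mn²⁺ is present, so TemY is inactive.
Required activator TemY is absent, so *gorP* is not transcribed.
So GorP is not produced.
No repressor is bound and UlmF is active, so *jovW* is transcribed.
→ *jovW* is ON in A.
Condition B:
ppGpp is present, so LomA is inactive.
Glyoxylate is absent, so LomE is active.
With repressor LomE bound, *orvN* is not transcribed.
So OrvN is not produced.
Indole is absent, so PexJ is active.
No repressor is bound and PexJ is active, so *ulmF* is transcribed.
So UlmF is produced and active.
cAMP is present, so UlmC is active.
Mn²⁺ is absent, so TemY is active.
With repressor UlmC bound, *gorP* is not transcribed.
So GorP is not produced.
No repressor is bound and UlmF is active, so *jovW* is transcribed.
→ *jovW* is ON in B.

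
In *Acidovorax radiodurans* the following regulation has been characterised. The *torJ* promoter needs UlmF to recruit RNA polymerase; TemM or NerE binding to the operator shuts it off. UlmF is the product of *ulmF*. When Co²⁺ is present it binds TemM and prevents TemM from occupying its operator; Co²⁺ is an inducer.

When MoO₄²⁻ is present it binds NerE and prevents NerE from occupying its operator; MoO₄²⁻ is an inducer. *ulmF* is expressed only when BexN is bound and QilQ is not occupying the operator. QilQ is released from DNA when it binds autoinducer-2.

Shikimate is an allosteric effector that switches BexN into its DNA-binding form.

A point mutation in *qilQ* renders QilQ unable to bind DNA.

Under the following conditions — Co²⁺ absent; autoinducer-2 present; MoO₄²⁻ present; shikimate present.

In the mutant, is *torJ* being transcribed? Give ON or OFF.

OFF

Co²⁺ is absent, so TemM is active.
QilQ is non-functional in this strain, so it has no effect.
Shikimate is present, so BexN is active.
No repressor is bound and BexN is active, so *ulmF* is transcribed.
So UlmF is produced and active.
MoO₄²⁻ is present, so NerE is inactive.
With repressor TemM bound, *torJ* is not transcribed.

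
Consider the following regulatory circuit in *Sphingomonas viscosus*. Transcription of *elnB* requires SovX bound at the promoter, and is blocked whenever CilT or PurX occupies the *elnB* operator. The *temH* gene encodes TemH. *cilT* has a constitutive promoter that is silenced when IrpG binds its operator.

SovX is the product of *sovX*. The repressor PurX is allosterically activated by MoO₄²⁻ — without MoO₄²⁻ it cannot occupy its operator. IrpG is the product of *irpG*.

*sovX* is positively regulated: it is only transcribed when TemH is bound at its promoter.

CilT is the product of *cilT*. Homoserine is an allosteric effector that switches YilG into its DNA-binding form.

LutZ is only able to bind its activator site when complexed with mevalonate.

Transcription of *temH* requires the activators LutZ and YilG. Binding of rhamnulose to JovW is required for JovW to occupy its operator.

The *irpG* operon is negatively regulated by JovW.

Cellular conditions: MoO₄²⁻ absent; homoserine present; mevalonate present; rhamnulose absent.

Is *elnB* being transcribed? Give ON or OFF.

ON

Rhamnulose is absent, so JovW is inactive.
With no repressor bound, *irpG* is transcribed.
So IrpG is produced and active.
With repressor IrpG bound, *cilT* is not transcribed.
So CilT is not produced.
Mevalonate is present, so LutZ is active.
Homoserine is present, so YilG is active.
No repressor is bound and LutZ and YilG are active, so *temH* is transcribed.
So TemH is produced and active.
No repressor is bound and TemH is active, so *sovX* is transcribed.
So SovX is produced and active.
MoO₄²⁻ is absent, so PurX is inactive.
No repressor is bound and SovX is active, so *elnB* is transcribed.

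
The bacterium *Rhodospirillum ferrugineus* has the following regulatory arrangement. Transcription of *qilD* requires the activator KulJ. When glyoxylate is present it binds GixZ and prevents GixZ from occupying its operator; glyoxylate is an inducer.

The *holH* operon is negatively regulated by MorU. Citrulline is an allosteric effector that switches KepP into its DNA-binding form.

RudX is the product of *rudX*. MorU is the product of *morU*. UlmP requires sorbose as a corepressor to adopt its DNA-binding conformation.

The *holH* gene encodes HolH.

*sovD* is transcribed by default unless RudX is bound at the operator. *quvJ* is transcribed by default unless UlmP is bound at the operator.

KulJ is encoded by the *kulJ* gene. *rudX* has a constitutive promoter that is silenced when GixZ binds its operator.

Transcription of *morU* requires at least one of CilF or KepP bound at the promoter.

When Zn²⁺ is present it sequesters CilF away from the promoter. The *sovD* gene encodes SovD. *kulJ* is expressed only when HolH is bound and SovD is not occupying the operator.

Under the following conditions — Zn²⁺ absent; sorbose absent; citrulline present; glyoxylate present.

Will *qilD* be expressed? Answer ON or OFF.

Glyoxylate is present, so GixZ is inactive.
With no repressor bound, *rudX* is transcribed.
So RudX is produced and active.
With repressor RudX bound, *sovD* is not transcribed.
So SovD is not produced.
Zn²⁺ is absent, so CilF is active.
Citrulline is present, so KepP is active.
Activator CilF is present, so *morU* is transcribed.
So MorU is produced and active.
With repressor MorU bound, *holH* is not transcribed.
So HolH is not produced.
Required activator HolH is absent, so *kulJ* is not transcribed.
So KulJ is not produced.
Required activator KulJ is absent, so *qilD* is not transcribed.

OFF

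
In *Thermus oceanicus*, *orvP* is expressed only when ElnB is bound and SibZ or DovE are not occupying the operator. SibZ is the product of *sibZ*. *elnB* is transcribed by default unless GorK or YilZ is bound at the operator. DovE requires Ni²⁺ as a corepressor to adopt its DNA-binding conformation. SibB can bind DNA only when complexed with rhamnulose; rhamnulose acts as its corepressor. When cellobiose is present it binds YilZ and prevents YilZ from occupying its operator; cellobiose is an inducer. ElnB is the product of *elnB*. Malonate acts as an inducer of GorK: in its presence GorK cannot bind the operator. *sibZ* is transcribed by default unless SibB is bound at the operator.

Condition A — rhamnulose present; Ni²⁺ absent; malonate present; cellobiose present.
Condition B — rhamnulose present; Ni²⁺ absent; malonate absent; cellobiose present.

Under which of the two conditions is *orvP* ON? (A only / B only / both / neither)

Condition A:
Rhamnulose is present, so SibB is active.
With repressor SibB bound, *sibZ* is not transcribed.
So SibZ is not produced.
Ni²⁺ is absent, so DovE is inactive.
Malonate is present, so GorK is inactive.
Cellobiose is present, so YilZ is inactive.
With no repressor bound, *elnB* is transcribed.
So ElnB is produced and active.
No repressor is bound and ElnB is active, so *orvP* is transcribed.
→ *orvP* is ON in A.
Condition B:
Rhamnulose is present, so SibB is active.
With repressor SibB bound, *sibZ* is not transcribed.
So SibZ is not produced.
Ni²⁺ is absent, so DovE is inactive.
Malonate is absent, so GorK is active.
Cellobiose is present, so YilZ is inactive.
With repressor GorK bound, *elnB* is not transcribed.
So ElnB is not produced.
Required activator ElnB is absent, so *orvP* is not transcribed.
→ *orvP* is OFF in B.

A only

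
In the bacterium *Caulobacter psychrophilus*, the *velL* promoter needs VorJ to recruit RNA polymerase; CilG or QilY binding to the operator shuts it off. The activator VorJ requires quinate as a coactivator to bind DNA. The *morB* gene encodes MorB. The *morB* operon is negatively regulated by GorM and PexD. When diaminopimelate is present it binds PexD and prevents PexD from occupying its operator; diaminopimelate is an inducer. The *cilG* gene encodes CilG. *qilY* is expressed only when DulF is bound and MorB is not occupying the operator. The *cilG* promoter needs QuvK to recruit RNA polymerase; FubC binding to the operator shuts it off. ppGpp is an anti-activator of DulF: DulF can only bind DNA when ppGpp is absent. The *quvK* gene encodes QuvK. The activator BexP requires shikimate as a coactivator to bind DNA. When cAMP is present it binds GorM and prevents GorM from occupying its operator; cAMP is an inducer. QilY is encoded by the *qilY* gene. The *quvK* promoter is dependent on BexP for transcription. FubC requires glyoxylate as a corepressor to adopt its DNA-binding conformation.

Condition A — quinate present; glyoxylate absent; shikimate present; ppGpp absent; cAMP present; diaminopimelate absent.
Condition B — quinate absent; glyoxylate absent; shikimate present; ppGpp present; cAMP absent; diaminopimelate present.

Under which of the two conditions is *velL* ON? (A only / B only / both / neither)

Condition A:
Quinate is present, so VorJ is active.
Glyoxylate is absent, so FubC is inactive.
Shikimate is present, so BexP is active.
No repressor is bound and BexP is active, so *quvK* is transcribed.
So QuvK is produced and active.
No repressor is bound and QuvK is active, so *cilG* is transcribed.
So CilG is produced and active.
ppGpp is absent, so DulF is active.
cAMP is present, so GorM is inactive.
Diaminopimelate is absent, so PexD is active.
With repressor PexD bound, *morB* is not transcribed.
So MorB is not produced.
No repressor is bound and DulF is active, so *qilY* is transcribed.
So QilY is produced and active.
With repressor CilG bound, *velL* is not transcribed.
→ *velL* is OFF in A.
Condition B:
Quinate is absent, so VorJ is inactive.
Glyoxylate is absent, so FubC is inactive.
Shikimate is present, so BexP is active.
No repressor is bound and BexP is active, so *quvK* is transcribed.
So QuvK is produced and active.
No repressor is bound and QuvK is active, so *cilG* is transcribed.
So CilG is produced and active.
ppGpp is present, so DulF is inactive.
cAMP is absent, so GorM is active.
Diaminopimelate is present, so PexD is inactive.
With repressor GorM bound, *morB* is not transcribed.
So MorB is not produced.
Required activator DulF is absent, so *qilY* is not transcribed.
So QilY is not produced.
With repressor CilG bound, *velL* is not transcribed.
→ *velL* is OFF in B.

neither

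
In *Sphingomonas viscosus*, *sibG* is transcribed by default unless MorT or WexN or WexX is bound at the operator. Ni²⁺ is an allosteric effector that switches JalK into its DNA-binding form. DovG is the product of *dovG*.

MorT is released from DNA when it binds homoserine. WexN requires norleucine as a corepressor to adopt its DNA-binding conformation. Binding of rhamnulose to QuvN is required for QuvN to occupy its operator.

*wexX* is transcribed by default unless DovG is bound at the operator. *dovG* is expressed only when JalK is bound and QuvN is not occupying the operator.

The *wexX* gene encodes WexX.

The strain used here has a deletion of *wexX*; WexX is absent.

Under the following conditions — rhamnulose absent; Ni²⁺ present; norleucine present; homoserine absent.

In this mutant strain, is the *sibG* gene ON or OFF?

OFF

Homoserine is absent, so MorT is active.
Norleucine is present, so WexN is active.
WexX is non-functional in this strain, so it has no effect.
With repressor MorT bound, *sibG* is not transcribed.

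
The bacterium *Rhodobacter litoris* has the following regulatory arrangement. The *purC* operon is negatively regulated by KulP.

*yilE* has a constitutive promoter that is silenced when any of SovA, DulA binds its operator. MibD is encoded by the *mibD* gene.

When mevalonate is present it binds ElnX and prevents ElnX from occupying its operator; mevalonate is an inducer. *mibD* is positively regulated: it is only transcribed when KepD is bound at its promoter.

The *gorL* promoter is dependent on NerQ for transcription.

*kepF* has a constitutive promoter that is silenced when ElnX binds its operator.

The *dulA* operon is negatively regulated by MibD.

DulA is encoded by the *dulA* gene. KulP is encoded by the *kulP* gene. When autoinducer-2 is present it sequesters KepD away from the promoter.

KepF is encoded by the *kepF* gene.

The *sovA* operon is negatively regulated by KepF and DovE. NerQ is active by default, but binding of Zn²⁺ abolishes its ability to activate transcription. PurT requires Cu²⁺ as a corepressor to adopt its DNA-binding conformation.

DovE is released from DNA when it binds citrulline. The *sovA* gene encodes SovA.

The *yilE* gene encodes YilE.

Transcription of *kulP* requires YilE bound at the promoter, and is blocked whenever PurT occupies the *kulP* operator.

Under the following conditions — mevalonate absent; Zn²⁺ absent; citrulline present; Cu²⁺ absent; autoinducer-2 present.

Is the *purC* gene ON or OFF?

ON

Mevalonate is absent, so ElnX is active.
With repressor ElnX bound, *kepF* is not transcribed.
So KepF is not produced.
Citrulline is present, so DovE is inactive.
With no repressor bound, *sovA* is transcribed.
So SovA is produced and active.
Autoinducer-2 is present, so KepD is inactive.
Required activator KepD is absent, so *mibD* is not transcribed.
So MibD is not produced.
With no repressor bound, *dulA* is transcribed.
So DulA is produced and active.
With repressor SovA bound, *yilE* is not transcribed.
So YilE is not produced.
Cu²⁺ is absent, so PurT is inactive.
Required activator YilE is absent, so *kulP* is not transcribed.
So KulP is not produced.
With no repressor bound, *purC* is transcribed.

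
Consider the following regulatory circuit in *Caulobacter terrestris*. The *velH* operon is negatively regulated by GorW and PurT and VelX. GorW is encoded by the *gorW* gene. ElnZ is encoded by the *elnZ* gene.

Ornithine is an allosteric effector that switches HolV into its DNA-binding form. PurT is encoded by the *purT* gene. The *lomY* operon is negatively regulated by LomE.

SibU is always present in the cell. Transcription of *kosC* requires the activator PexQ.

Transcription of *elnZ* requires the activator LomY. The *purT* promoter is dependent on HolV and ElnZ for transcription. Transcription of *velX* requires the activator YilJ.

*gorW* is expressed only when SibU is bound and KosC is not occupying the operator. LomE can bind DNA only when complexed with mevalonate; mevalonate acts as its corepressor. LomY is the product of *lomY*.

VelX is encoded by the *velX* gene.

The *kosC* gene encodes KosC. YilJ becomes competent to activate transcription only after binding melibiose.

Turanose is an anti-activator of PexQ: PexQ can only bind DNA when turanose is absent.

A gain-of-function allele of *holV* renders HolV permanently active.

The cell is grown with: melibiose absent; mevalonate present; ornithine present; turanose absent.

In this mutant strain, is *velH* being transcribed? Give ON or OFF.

ON

SibU is produced constitutively and is active.
Turanose is absent, so PexQ is active.
No repressor is bound and PexQ is active, so *kosC* is transcribed.
So KosC is produced and active.
With repressor KosC bound, *gorW* is not transcribed.
So GorW is not produced.
HolV is constitutively active in this strain.
Mevalonate is present, so LomE is active.
With repressor LomE bound, *lomY* is not transcribed.
So LomY is not produced.
Required activator LomY is absent, so *elnZ* is not transcribed.
So ElnZ is not produced.
Required activator ElnZ is absent, so *purT* is not transcribed.
So PurT is not produced.
Melibiose is absent, so YilJ is inactive.
Required activator YilJ is absent, so *velX* is not transcribed.
So VelX is not produced.
With no repressor bound, *velH* is transcribed.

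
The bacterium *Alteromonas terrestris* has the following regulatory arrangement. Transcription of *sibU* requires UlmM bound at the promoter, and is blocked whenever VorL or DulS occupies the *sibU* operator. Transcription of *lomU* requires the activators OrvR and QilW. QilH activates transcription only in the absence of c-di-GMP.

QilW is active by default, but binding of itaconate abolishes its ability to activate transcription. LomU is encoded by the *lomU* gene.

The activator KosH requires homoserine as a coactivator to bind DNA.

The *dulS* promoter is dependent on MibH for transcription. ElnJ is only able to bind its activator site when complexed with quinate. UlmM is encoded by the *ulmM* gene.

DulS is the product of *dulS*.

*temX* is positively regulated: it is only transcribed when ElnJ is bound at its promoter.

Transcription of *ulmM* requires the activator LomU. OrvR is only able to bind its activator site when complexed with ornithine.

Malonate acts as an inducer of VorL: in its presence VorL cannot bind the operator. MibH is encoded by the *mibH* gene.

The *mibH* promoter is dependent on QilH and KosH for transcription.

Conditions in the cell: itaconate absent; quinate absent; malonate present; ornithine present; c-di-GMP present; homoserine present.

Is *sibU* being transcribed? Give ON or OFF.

ON

Malonate is present, so VorL is inactive.
Ornithine is present, so OrvR is active.
Itaconate is absent, so QilW is active.
No repressor is bound and OrvR and QilW are active, so *lomU* is transcribed.
So LomU is produced and active.
No repressor is bound and LomU is active, so *ulmM* is transcribed.
So UlmM is produced and active.
c-di-GMP is present, so QilH is inactive.
Homoserine is present, so KosH is active.
Required activator QilH is absent, so *mibH* is not transcribed.
So MibH is not produced.
Required activator MibH is absent, so *dulS* is not transcribed.
So DulS is not produced.
No repressor is bound and UlmM is active, so *sibU* is transcribed.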